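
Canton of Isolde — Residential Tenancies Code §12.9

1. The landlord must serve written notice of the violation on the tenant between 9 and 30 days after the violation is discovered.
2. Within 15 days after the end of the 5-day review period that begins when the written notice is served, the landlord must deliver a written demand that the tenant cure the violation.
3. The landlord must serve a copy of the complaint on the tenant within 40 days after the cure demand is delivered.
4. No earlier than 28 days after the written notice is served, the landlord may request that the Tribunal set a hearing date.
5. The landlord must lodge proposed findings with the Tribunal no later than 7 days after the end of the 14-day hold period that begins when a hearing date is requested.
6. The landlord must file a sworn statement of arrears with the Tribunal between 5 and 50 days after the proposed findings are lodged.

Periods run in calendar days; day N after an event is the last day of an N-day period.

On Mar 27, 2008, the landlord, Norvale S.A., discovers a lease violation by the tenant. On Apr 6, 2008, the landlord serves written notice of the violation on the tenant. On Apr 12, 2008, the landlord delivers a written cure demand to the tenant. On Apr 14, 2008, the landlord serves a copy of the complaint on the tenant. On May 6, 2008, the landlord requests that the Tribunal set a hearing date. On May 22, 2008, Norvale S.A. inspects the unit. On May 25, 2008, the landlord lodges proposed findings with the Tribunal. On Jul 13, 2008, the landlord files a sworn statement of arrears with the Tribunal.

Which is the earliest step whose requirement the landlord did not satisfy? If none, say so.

Step 1: the window is 9–30 days after Mar 27, 2008 (when the violation is discovered), so Apr 5, 2008 through Apr 26, 2008; Apr 6, 2008 falls inside that range.
Step 2: 15 days after Apr 11, 2008 (end of the 5-day review period, which began when the written notice is served on Apr 6, 2008) is Apr 26, 2008; completed Apr 12, 2008, before the deadline.
Step 3: 40 days after Apr 12, 2008 (when the cure demand is delivered) is May 22, 2008; Apr 14, 2008 is within that limit.
Step 4: the earliest permitted date is 28 days after Apr 6, 2008 (when the written notice is served), i.e. May 4, 2008; done May 6, 2008 — permitted.
Step 5: 7 days after May 20, 2008 (end of the 14-day hold period, which began when a hearing date is requested on May 6, 2008) is May 27, 2008; done May 25, 2008 — timely.
Step 6: the window is 5–50 days after May 25, 2008 (when the proposed findings are lodged), so May 30, 2008 through Jul 14, 2008; done Jul 13, 2008, which is between those dates.

None — every step was satisfied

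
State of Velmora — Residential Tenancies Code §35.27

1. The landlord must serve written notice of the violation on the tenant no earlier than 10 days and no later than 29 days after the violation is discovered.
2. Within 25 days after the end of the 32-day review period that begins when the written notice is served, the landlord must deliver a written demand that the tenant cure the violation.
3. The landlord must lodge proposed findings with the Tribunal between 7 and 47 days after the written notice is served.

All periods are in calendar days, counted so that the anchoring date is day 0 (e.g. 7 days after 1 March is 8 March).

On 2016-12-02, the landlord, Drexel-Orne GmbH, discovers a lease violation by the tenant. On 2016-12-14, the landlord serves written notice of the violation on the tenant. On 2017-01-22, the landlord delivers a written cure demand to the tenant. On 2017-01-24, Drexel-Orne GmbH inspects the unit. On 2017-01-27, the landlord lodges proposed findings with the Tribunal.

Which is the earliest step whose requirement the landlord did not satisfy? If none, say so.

Step 1 — 10 and 29 days from 2016-12-02 (when the violation is discovered) are 2016-12-12 and 2016-12-31 respectively; done 2016-12-14, which is between those dates.
Step 2 — counting 25 days from 2017-01-15 (end of the 32-day review period, which began when the written notice is served on 2016-12-14) gives a deadline of 2017-02-09; done 2017-01-22 — timely.
Step 3 — 7 and 47 days from 2016-12-14 (when the written notice is served) are 2016-12-21 and 2017-01-30 respectively; done 2017-01-27, which is between those dates.

None — every step was satisfied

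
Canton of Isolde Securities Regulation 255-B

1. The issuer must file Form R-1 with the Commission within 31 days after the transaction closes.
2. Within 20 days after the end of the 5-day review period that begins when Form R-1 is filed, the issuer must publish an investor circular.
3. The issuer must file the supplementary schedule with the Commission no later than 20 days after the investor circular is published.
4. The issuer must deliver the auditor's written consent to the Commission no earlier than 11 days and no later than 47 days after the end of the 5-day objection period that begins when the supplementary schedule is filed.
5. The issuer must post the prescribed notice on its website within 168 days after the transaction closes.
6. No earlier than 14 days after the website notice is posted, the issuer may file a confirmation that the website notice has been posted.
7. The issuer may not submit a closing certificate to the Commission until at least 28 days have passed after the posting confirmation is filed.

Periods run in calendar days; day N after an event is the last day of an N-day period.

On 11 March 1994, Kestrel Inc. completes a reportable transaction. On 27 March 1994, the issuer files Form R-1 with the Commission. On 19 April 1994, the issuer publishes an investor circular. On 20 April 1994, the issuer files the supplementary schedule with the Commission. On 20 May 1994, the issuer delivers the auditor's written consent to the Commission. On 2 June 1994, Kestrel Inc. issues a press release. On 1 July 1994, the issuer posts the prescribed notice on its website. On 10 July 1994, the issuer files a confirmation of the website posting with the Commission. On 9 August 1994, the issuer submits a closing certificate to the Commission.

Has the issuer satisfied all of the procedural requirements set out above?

No

Step 1: 31 days after 11 March 1994 (when the transaction closes) is 11 April 1994; done 27 March 1994 — timely.
Step 2: 20 days after 1 April 1994 (end of the 5-day review period, which began when Form R-1 is filed on 27 March 1994) is 21 April 1994; done 19 April 1994 — timely.
Step 3: 20 days after 19 April 1994 (when the investor circular is published) is 9 May 1994; done 20 April 1994 — timely.
Step 4: the window is 11–47 days after 25 April 1994 (end of the 5-day objection period, which began when the supplementary schedule is filed on 20 April 1994), so 6 May 1994 through 11 June 1994; done 20 May 1994 — within the window.
Step 5: 168 days after 11 March 1994 (when the transaction closes) is 26 August 1994; done 1 July 1994 — timely.
Step 6: the earliest permitted date is 14 days after 1 July 1994 (when the website notice is posted), i.e. 15 July 1994; acted on 10 July 1994, 5 days prematurely.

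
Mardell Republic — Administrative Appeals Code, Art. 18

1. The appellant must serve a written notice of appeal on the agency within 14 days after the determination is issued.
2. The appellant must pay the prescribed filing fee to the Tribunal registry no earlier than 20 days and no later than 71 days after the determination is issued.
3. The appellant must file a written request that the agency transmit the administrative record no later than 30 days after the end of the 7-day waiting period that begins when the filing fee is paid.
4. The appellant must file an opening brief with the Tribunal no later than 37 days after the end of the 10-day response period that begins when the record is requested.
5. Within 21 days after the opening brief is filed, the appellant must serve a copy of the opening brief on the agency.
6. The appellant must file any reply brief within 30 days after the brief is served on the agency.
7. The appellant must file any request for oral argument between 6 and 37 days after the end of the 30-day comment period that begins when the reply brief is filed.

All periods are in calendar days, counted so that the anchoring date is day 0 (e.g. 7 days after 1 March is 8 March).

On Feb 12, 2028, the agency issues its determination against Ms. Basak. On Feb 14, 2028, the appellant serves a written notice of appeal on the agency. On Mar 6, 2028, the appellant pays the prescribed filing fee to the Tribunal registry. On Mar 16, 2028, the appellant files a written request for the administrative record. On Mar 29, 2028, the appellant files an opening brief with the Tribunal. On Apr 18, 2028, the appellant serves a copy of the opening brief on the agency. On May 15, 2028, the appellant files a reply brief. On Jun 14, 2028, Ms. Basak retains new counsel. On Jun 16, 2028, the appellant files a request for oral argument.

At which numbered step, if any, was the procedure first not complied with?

Step 7

Step 1: 14 days after Feb 12, 2028 (when the determination is issued) is Feb 26, 2028; Feb 14, 2028 is within that limit.
Step 2: the window is 20–71 days after Feb 12, 2028 (when the determination is issued), so Mar 3, 2028 through Apr 23, 2028; done Mar 6, 2028, which is between those dates.
Step 3: 30 days after Mar 13, 2028 (end of the 7-day waiting period, which began when the filing fee is paid on Mar 6, 2028) is Apr 12, 2028; completed Mar 16, 2028, before the deadline.
Step 4: 37 days after Mar 26, 2028 (end of the 10-day response period, which began when the record is requested on Mar 16, 2028) is May 2, 2028; completed Mar 29, 2028, before the deadline.
Step 5: 21 days after Mar 29, 2028 (when the opening brief is filed) is Apr 19, 2028; done Apr 18, 2028 — timely.
Step 6: 30 days after Apr 18, 2028 (when the brief is served on the agency) is May 18, 2028; completed May 15, 2028, before the deadline.
Step 7: the window is 6–37 days after Jun 14, 2028 (end of the 30-day comment period, which began when the reply brief is filed on May 15, 2028), so Jun 20, 2028 through Jul 21, 2028; Jun 16, 2028 is 4 days too early.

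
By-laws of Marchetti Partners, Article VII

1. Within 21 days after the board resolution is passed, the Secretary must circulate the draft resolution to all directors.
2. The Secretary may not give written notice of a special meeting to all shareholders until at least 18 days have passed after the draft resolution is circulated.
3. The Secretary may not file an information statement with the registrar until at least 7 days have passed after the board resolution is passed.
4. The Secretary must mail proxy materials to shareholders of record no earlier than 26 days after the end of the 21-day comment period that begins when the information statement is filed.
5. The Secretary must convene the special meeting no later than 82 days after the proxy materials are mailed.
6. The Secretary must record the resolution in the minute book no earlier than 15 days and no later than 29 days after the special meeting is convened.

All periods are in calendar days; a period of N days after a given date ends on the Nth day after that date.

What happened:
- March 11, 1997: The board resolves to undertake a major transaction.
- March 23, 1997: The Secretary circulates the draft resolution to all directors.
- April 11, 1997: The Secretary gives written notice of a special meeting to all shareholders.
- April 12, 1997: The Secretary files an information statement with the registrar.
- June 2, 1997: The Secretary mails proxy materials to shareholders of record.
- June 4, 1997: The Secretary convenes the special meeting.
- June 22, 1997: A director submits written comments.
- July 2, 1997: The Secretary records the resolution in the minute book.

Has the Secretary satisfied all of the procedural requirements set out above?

Step 1: 21 days after March 11, 1997 (when the board resolution is passed) is April 1, 1997; done March 23, 1997 — timely.
Step 2: the earliest permitted date is 18 days after March 23, 1997 (when the draft resolution is circulated), i.e. April 10, 1997; April 11, 1997 is on or after that date.
Step 3: the earliest permitted date is 7 days after March 11, 1997 (when the board resolution is passed), i.e. March 18, 1997; done April 12, 1997, after the minimum wait.
Step 4: the earliest permitted date is 26 days after May 3, 1997 (end of the 21-day comment period, which began when the information statement is filed on April 12, 1997), i.e. May 29, 1997; done June 2, 1997, after the minimum wait.
Step 5: 82 days after June 2, 1997 (when the proxy materials are mailed) is August 23, 1997; completed June 4, 1997, before the deadline.
Step 6: the window is 15–29 days after June 4, 1997 (when the special meeting is convened), so June 19, 1997 through July 3, 1997; done July 2, 1997 — within the window.

Yes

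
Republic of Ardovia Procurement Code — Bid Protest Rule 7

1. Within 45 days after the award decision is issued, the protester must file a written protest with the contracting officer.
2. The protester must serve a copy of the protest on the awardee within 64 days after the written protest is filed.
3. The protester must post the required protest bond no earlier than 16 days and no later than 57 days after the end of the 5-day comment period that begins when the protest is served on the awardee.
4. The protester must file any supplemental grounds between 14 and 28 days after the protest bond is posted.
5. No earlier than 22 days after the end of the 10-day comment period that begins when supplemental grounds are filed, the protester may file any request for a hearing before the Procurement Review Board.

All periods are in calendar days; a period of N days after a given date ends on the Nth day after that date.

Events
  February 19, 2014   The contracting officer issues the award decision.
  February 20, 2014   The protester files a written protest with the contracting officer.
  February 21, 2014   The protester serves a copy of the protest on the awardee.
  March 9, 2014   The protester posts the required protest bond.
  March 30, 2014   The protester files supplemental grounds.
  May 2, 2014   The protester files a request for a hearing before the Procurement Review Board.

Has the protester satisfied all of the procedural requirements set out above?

Step 1 — counting 45 days from February 19, 2014 (when the award decision is issued) gives a deadline of April 5, 2014; done February 20, 2014 — timely.
Step 2 — counting 64 days from February 20, 2014 (when the written protest is filed) gives a deadline of April 25, 2014; done February 21, 2014 — timely.
Step 3 — 16 and 57 days from February 26, 2014 (end of the 5-day comment period, which began when the protest is served on the awardee on February 21, 2014) are March 14, 2014 and April 24, 2014 respectively; done March 9, 2014 — 5 days before the window opened.
The procedure was therefore not followed at step 3.

No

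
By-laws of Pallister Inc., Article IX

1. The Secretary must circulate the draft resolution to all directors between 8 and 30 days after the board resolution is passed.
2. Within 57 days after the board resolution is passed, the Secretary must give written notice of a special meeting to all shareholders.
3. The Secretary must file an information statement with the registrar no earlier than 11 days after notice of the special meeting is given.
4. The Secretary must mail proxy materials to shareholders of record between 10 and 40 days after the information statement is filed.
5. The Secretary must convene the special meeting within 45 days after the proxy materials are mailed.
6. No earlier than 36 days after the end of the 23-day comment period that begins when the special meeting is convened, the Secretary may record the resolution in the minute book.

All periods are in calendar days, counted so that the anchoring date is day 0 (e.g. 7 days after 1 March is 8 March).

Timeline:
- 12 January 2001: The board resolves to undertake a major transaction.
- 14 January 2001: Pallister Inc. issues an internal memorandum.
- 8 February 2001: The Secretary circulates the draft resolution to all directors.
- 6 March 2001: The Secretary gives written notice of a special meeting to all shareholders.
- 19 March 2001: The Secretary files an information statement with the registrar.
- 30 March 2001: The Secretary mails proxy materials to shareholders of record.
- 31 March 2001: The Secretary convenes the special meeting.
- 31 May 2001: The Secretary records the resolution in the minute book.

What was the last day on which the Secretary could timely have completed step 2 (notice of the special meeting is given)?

10 March 2001

Step 2 runs from 12 January 2001, when the board resolution is passed. 57 days after 12 January 2001 is 10 March 2001.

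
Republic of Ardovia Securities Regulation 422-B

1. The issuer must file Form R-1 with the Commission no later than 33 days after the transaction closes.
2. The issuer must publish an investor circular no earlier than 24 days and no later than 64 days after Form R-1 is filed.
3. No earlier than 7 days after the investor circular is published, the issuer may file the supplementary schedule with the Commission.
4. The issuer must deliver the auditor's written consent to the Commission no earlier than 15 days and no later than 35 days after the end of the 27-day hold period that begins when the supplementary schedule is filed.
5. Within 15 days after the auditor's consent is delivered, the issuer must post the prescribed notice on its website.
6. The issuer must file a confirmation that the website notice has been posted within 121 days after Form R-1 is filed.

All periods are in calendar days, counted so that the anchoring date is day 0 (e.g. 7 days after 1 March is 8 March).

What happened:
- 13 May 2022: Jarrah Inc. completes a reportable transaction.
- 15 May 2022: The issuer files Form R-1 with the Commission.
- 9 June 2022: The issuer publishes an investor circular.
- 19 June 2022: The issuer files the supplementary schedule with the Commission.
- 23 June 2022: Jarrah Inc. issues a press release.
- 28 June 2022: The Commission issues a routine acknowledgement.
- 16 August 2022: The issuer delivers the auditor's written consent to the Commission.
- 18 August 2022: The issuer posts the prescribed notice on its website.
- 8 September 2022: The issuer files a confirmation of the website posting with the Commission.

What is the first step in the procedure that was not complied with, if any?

None — every step was satisfied

(1) due by 13 May 2022 + 33 days = 15 June 2022; 15 May 2022 is within that limit.
(2) the permitted window runs from 15 May 2022 + 24 = 8 June 2022 to 15 May 2022 + 64 = 18 July 2022; 9 June 2022 falls inside that range.
(3) permitted from 9 June 2022 + 7 days = 16 June 2022 onward; done 19 June 2022 — permitted.
(4) the permitted window runs from 16 July 2022 + 15 = 31 July 2022 to 16 July 2022 + 35 = 20 August 2022; 16 August 2022 falls inside that range.
(5) due by 16 August 2022 + 15 days = 31 August 2022; 18 August 2022 is within that limit.
(6) due by 15 May 2022 + 121 days = 13 September 2022; completed 8 September 2022, before the deadline.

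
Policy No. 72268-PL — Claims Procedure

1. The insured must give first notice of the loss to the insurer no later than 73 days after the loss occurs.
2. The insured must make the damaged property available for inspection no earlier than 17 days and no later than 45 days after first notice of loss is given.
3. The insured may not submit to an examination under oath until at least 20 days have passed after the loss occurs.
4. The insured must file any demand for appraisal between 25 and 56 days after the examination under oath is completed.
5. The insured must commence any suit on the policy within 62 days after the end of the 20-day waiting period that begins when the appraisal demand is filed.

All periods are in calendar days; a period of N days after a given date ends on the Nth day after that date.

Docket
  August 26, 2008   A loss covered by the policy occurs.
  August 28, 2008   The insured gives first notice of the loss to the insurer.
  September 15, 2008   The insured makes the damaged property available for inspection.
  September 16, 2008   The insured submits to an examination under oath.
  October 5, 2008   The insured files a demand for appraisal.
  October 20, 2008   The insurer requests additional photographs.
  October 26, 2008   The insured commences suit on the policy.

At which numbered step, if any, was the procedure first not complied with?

Step 1 — counting 73 days from August 26, 2008 (when the loss occurs) gives a deadline of November 7, 2008; done August 28, 2008 — timely.
Step 2 — 17 and 45 days from August 28, 2008 (when first notice of loss is given) are September 14, 2008 and October 12, 2008 respectively; done September 15, 2008 — within the window.
Step 3 — must wait 20 days from August 26, 2008 (when the loss occurs), so not before September 15, 2008; done September 16, 2008 — permitted.
Step 4 — 25 and 56 days from September 16, 2008 (when the examination under oath is completed) are October 11, 2008 and November 11, 2008 respectively; October 5, 2008 is 6 days too early.
The procedure was therefore not followed at step 4.

Step 4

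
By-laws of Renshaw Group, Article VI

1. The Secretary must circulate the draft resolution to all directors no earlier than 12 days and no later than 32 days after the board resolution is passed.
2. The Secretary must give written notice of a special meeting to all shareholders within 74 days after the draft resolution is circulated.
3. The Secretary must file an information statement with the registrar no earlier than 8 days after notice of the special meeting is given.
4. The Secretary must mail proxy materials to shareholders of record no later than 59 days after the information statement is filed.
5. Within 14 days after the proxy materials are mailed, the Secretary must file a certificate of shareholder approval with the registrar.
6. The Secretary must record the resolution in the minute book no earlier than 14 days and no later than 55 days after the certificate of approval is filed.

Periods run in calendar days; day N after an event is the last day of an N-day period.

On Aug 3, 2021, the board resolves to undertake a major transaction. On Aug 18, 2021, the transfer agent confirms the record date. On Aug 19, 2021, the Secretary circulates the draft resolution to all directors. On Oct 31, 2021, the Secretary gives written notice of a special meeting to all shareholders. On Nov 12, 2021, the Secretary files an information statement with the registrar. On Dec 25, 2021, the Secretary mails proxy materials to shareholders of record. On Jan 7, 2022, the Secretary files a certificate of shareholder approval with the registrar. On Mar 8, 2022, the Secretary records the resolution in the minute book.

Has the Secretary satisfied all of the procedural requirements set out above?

Step 1 — 12 and 32 days from Aug 3, 2021 (when the board resolution is passed) are Aug 15, 2021 and Sep 4, 2021 respectively; done Aug 19, 2021 — within the window.
Step 2 — counting 74 days from Aug 19, 2021 (when the draft resolution is circulated) gives a deadline of Nov 1, 2021; completed Oct 31, 2021, before the deadline.
Step 3 — must wait 8 days from Oct 31, 2021 (when notice of the special meeting is given), so not before Nov 8, 2021; done Nov 12, 2021 — permitted.
Step 4 — counting 59 days from Nov 12, 2021 (when the information statement is filed) gives a deadline of Jan 10, 2022; done Dec 25, 2021 — timely.
Step 5 — counting 14 days from Dec 25, 2021 (when the proxy materials are mailed) gives a deadline of Jan 8, 2022; done Jan 7, 2022 — timely.
Step 6 — 14 and 55 days from Jan 7, 2022 (when the certificate of approval is filed) are Jan 21, 2022 and Mar 3, 2022 respectively; Mar 8, 2022 is 5 days past the end of the window.

No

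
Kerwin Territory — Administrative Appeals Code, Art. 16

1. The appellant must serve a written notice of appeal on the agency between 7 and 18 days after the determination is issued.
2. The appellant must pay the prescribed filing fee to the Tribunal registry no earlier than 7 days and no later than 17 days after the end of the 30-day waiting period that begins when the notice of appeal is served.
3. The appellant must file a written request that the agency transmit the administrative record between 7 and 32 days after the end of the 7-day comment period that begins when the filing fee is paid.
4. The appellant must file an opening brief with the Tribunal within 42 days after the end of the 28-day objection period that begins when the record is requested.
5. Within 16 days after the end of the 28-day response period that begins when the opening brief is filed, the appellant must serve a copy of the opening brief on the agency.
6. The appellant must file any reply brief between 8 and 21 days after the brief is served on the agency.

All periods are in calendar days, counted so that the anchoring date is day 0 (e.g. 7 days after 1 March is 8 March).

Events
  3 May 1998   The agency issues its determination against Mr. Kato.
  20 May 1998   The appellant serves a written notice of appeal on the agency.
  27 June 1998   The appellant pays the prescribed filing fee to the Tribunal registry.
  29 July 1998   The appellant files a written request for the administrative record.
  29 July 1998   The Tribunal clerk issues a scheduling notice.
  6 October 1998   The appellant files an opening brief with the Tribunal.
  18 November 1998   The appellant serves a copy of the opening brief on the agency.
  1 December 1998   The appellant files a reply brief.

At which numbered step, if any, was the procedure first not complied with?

None — every step was satisfied

Step 1: the window is 7–18 days after 3 May 1998 (when the determination is issued), so 10 May 1998 through 21 May 1998; done 20 May 1998, which is between those dates.
Step 2: the window is 7–17 days after 19 June 1998 (end of the 30-day waiting period, which began when the notice of appeal is served on 20 May 1998), so 26 June 1998 through 6 July 1998; done 27 June 1998 — within the window.
Step 3: the window is 7–32 days after 4 July 1998 (end of the 7-day comment period, which began when the filing fee is paid on 27 June 1998), so 11 July 1998 through 5 August 1998; done 29 July 1998 — within the window.
Step 4: 42 days after 26 August 1998 (end of the 28-day objection period, which began when the record is requested on 29 July 1998) is 7 October 1998; done 6 October 1998 — timely.
Step 5: 16 days after 3 November 1998 (end of the 28-day response period, which began when the opening brief is filed on 6 October 1998) is 19 November 1998; done 18 November 1998 — timely.
Step 6: the window is 8–21 days after 18 November 1998 (when the brief is served on the agency), so 26 November 1998 through 9 December 1998; done 1 December 1998 — within the window.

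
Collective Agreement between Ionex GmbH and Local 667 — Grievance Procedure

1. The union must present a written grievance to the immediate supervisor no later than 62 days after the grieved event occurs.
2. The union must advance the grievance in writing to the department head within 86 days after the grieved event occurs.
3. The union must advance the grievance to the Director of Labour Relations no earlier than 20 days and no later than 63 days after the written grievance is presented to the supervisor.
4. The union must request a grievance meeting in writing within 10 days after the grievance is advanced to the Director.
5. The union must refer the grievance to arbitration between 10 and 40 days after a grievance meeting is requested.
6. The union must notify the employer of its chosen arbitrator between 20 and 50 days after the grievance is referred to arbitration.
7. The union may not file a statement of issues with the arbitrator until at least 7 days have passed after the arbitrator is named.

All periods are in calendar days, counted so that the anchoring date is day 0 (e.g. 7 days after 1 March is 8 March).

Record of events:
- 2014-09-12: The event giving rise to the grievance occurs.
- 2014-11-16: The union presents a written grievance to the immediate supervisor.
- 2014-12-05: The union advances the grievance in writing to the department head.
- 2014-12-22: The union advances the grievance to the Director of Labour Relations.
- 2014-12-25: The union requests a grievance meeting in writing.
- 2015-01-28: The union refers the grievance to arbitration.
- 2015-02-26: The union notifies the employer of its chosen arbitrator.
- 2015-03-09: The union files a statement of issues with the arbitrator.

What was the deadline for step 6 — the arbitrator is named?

2015-03-19

Step 6 runs from 2015-01-28, when the grievance is referred to arbitration. The window is 20–50 days after 2015-01-28; it closes on 2015-03-19.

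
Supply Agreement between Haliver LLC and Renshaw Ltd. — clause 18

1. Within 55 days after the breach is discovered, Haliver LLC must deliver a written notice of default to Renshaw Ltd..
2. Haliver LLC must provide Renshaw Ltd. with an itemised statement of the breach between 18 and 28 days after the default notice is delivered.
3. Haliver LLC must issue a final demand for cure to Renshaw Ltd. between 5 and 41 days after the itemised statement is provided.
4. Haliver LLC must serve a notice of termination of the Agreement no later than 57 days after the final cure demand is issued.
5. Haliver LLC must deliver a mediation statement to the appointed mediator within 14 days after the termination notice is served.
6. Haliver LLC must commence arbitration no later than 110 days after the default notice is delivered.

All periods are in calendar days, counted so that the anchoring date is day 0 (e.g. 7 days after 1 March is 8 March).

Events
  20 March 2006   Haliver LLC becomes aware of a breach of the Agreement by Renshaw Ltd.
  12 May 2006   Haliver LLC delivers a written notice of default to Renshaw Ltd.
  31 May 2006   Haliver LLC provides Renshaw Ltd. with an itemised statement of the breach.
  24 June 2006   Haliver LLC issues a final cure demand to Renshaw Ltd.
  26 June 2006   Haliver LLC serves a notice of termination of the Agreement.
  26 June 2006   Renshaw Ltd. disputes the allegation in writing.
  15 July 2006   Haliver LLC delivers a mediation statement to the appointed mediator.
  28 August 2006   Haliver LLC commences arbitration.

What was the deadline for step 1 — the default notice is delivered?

Step 1 runs from 20 March 2006, when the breach is discovered. 55 days after 20 March 2006 is 14 May 2006.

14 May 2006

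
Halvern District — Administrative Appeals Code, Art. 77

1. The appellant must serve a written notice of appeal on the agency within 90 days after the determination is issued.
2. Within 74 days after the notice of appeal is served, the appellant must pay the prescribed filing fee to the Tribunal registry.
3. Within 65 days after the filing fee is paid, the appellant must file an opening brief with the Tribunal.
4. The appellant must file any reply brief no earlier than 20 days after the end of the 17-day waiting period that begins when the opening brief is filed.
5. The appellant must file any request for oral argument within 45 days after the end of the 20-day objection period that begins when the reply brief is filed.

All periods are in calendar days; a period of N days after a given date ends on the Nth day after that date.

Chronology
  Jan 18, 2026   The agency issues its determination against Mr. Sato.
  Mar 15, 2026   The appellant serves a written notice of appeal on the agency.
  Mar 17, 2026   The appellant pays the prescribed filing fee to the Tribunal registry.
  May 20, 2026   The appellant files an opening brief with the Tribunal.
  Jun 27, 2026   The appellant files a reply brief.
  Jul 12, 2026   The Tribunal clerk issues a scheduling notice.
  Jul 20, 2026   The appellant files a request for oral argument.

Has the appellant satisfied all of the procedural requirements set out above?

Step 1 — counting 90 days from Jan 18, 2026 (when the determination is issued) gives a deadline of Apr 18, 2026; done Mar 15, 2026 — timely.
Step 2 — counting 74 days from Mar 15, 2026 (when the notice of appeal is served) gives a deadline of May 28, 2026; Mar 17, 2026 is within that limit.
Step 3 — counting 65 days from Mar 17, 2026 (when the filing fee is paid) gives a deadline of May 21, 2026; completed May 20, 2026, before the deadline.
Step 4 — must wait 20 days from Jun 6, 2026 (end of the 17-day waiting period, which began when the opening brief is filed on May 20, 2026), so not before Jun 26, 2026; Jun 27, 2026 is on or after that date.
Step 5 — counting 45 days from Jul 17, 2026 (end of the 20-day objection period, which began when the reply brief is filed on Jun 27, 2026) gives a deadline of Aug 31, 2026; Jul 20, 2026 is within that limit.

Yes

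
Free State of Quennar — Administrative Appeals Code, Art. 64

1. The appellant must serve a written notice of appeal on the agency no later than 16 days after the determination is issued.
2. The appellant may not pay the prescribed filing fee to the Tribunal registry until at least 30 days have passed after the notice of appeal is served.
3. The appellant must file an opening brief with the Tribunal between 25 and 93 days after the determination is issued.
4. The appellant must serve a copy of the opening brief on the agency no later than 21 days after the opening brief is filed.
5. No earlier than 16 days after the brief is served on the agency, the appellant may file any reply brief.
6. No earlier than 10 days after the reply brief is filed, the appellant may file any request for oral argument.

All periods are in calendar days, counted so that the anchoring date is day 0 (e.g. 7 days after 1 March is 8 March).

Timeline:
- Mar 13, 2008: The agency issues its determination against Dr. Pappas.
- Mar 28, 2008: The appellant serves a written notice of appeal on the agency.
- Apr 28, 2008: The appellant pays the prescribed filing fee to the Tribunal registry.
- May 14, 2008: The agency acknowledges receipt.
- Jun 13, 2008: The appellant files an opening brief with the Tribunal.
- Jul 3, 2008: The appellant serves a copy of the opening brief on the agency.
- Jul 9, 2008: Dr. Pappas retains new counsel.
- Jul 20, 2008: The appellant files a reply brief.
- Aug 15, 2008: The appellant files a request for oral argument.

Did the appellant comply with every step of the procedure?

Yes

Step 1 — counting 16 days from Mar 13, 2008 (when the determination is issued) gives a deadline of Mar 29, 2008; completed Mar 28, 2008, before the deadline.
Step 2 — must wait 30 days from Mar 28, 2008 (when the notice of appeal is served), so not before Apr 27, 2008; Apr 28, 2008 is on or after that date.
Step 3 — 25 and 93 days from Mar 13, 2008 (when the determination is issued) are Apr 7, 2008 and Jun 14, 2008 respectively; done Jun 13, 2008, which is between those dates.
Step 4 — counting 21 days from Jun 13, 2008 (when the opening brief is filed) gives a deadline of Jul 4, 2008; Jul 3, 2008 is within that limit.
Step 5 — must wait 16 days from Jul 3, 2008 (when the brief is served on the agency), so not before Jul 19, 2008; done Jul 20, 2008, after the minimum wait.
Step 6 — must wait 10 days from Jul 20, 2008 (when the reply brief is filed), so not before Jul 30, 2008; done Aug 15, 2008, after the minimum wait.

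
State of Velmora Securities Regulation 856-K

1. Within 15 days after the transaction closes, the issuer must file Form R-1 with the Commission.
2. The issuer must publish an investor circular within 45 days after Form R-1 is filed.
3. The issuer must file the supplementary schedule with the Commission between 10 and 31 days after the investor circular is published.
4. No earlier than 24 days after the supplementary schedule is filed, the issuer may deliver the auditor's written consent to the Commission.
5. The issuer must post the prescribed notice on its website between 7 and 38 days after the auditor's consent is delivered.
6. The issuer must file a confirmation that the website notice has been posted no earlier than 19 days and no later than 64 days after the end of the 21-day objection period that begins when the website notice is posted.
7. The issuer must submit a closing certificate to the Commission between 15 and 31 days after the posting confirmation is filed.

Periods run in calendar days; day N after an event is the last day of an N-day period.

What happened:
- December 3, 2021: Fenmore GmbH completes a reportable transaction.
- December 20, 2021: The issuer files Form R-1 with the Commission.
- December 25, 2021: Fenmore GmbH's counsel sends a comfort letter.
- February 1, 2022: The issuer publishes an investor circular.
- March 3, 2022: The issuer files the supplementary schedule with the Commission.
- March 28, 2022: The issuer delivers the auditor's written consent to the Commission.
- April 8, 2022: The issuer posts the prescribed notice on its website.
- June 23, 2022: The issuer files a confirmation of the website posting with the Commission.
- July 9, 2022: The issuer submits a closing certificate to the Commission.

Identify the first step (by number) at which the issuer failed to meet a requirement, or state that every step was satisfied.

Step 1 — counting 15 days from December 3, 2021 (when the transaction closes) gives a deadline of December 18, 2021; December 20, 2021 misses that deadline by 2 days.
The analysis stops there.

Step 1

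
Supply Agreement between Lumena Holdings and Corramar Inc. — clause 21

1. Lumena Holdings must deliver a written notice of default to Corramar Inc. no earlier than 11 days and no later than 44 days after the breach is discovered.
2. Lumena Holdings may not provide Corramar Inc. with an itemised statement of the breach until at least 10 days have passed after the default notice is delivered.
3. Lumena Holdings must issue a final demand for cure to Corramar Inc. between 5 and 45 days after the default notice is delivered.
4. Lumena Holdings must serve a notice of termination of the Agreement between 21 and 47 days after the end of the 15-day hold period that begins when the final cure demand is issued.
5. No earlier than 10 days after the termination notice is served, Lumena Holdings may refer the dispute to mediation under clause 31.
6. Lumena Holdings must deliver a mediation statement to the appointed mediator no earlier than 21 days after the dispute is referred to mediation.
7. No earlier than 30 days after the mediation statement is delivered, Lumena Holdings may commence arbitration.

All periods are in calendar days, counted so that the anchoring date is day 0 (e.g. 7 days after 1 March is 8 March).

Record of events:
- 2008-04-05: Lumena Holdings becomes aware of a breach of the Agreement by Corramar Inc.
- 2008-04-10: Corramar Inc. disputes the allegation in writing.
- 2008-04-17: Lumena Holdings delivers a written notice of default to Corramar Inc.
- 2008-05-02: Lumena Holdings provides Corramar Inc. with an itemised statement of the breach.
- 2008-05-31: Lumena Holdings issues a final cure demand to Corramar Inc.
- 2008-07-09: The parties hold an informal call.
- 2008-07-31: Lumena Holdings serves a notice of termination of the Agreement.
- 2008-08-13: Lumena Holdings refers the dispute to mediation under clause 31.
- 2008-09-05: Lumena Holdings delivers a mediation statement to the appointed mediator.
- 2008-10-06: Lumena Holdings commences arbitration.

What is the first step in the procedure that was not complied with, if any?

None — every step was satisfied

Step 1 — 11 and 44 days from 2008-04-05 (when the breach is discovered) are 2008-04-16 and 2008-05-19 respectively; done 2008-04-17, which is between those dates.
Step 2 — must wait 10 days from 2008-04-17 (when the default notice is delivered), so not before 2008-04-27; done 2008-05-02, after the minimum wait.
Step 3 — 5 and 45 days from 2008-04-17 (when the default notice is delivered) are 2008-04-22 and 2008-06-01 respectively; 2008-05-31 falls inside that range.
Step 4 — 21 and 47 days from 2008-06-15 (end of the 15-day hold period, which began when the final cure demand is issued on 2008-05-31) are 2008-07-06 and 2008-08-01 respectively; 2008-07-31 falls inside that range.
Step 5 — must wait 10 days from 2008-07-31 (when the termination notice is served), so not before 2008-08-10; done 2008-08-13 — permitted.
Step 6 — must wait 21 days from 2008-08-13 (when the dispute is referred to mediation), so not before 2008-09-03; done 2008-09-05 — permitted.
Step 7 — must wait 30 days from 2008-09-05 (when the mediation statement is delivered), so not before 2008-10-05; 2008-10-06 is on or after that date.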